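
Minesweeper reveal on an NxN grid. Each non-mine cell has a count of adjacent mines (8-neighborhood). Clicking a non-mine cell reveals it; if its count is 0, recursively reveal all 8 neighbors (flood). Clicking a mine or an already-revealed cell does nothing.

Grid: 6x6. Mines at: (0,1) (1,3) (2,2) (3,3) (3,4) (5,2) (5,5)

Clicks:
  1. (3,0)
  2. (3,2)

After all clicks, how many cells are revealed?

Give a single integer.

Click 1 (3,0) count=0: revealed 10 new [(1,0) (1,1) (2,0) (2,1) (3,0) (3,1) (4,0) (4,1) (5,0) (5,1)] -> total=10
Click 2 (3,2) count=2: revealed 1 new [(3,2)] -> total=11

Answer: 11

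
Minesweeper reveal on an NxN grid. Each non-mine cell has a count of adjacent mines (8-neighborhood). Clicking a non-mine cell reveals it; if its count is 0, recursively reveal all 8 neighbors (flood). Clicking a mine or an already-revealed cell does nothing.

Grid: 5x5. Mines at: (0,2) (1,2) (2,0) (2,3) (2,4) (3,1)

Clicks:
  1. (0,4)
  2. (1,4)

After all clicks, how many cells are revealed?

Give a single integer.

Click 1 (0,4) count=0: revealed 4 new [(0,3) (0,4) (1,3) (1,4)] -> total=4
Click 2 (1,4) count=2: revealed 0 new [(none)] -> total=4

Answer: 4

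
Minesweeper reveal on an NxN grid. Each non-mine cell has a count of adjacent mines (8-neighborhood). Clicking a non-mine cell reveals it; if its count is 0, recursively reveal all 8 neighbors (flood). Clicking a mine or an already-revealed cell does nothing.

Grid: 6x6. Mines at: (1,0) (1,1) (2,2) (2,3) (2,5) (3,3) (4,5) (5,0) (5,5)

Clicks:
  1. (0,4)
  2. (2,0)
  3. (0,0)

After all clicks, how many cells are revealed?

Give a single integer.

Answer: 10

Derivation:
Click 1 (0,4) count=0: revealed 8 new [(0,2) (0,3) (0,4) (0,5) (1,2) (1,3) (1,4) (1,5)] -> total=8
Click 2 (2,0) count=2: revealed 1 new [(2,0)] -> total=9
Click 3 (0,0) count=2: revealed 1 new [(0,0)] -> total=10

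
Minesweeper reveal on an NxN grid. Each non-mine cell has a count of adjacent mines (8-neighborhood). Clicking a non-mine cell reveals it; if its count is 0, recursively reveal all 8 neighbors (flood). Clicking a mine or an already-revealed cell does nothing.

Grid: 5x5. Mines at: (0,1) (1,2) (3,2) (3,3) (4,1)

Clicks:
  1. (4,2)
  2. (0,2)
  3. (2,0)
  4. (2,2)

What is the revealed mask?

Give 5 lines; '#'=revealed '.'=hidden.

Click 1 (4,2) count=3: revealed 1 new [(4,2)] -> total=1
Click 2 (0,2) count=2: revealed 1 new [(0,2)] -> total=2
Click 3 (2,0) count=0: revealed 6 new [(1,0) (1,1) (2,0) (2,1) (3,0) (3,1)] -> total=8
Click 4 (2,2) count=3: revealed 1 new [(2,2)] -> total=9

Answer: ..#..
##...
###..
##...
..#..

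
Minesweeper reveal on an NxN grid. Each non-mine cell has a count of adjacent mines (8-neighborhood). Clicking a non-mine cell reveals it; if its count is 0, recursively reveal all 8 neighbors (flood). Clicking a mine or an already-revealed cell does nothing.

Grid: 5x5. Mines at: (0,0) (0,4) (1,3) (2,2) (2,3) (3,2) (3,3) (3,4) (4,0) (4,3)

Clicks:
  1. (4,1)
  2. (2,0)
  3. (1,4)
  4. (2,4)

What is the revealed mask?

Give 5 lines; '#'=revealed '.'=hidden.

Answer: .....
##..#
##..#
##...
.#...

Derivation:
Click 1 (4,1) count=2: revealed 1 new [(4,1)] -> total=1
Click 2 (2,0) count=0: revealed 6 new [(1,0) (1,1) (2,0) (2,1) (3,0) (3,1)] -> total=7
Click 3 (1,4) count=3: revealed 1 new [(1,4)] -> total=8
Click 4 (2,4) count=4: revealed 1 new [(2,4)] -> total=9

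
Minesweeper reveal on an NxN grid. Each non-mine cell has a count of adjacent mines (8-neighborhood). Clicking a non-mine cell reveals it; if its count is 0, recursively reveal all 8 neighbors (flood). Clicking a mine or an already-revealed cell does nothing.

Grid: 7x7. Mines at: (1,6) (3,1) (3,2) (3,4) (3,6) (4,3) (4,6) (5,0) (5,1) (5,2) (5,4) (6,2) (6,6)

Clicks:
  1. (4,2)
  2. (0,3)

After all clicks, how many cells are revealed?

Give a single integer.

Answer: 19

Derivation:
Click 1 (4,2) count=5: revealed 1 new [(4,2)] -> total=1
Click 2 (0,3) count=0: revealed 18 new [(0,0) (0,1) (0,2) (0,3) (0,4) (0,5) (1,0) (1,1) (1,2) (1,3) (1,4) (1,5) (2,0) (2,1) (2,2) (2,3) (2,4) (2,5)] -> total=19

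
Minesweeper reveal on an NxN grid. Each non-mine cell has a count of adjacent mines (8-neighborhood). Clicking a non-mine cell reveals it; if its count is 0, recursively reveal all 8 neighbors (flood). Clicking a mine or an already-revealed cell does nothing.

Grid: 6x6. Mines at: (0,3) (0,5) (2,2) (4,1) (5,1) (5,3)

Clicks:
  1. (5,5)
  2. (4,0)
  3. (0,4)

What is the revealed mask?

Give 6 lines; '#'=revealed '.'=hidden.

Click 1 (5,5) count=0: revealed 14 new [(1,3) (1,4) (1,5) (2,3) (2,4) (2,5) (3,3) (3,4) (3,5) (4,3) (4,4) (4,5) (5,4) (5,5)] -> total=14
Click 2 (4,0) count=2: revealed 1 new [(4,0)] -> total=15
Click 3 (0,4) count=2: revealed 1 new [(0,4)] -> total=16

Answer: ....#.
...###
...###
...###
#..###
....##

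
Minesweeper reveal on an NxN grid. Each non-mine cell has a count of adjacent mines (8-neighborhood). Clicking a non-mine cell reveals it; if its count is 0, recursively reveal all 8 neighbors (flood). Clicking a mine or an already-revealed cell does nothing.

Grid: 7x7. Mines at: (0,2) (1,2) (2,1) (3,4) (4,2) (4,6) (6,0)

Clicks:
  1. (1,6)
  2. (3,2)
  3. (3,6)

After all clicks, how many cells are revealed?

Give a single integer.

Answer: 15

Derivation:
Click 1 (1,6) count=0: revealed 14 new [(0,3) (0,4) (0,5) (0,6) (1,3) (1,4) (1,5) (1,6) (2,3) (2,4) (2,5) (2,6) (3,5) (3,6)] -> total=14
Click 2 (3,2) count=2: revealed 1 new [(3,2)] -> total=15
Click 3 (3,6) count=1: revealed 0 new [(none)] -> total=15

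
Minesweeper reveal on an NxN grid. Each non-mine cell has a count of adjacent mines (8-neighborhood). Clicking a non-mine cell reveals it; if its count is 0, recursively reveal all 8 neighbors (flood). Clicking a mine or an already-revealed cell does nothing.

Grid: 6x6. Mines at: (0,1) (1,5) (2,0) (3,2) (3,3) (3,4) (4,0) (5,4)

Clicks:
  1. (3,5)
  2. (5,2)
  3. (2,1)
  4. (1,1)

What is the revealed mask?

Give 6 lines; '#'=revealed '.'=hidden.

Answer: ......
.#....
.#....
.....#
.###..
.###..

Derivation:
Click 1 (3,5) count=1: revealed 1 new [(3,5)] -> total=1
Click 2 (5,2) count=0: revealed 6 new [(4,1) (4,2) (4,3) (5,1) (5,2) (5,3)] -> total=7
Click 3 (2,1) count=2: revealed 1 new [(2,1)] -> total=8
Click 4 (1,1) count=2: revealed 1 new [(1,1)] -> total=9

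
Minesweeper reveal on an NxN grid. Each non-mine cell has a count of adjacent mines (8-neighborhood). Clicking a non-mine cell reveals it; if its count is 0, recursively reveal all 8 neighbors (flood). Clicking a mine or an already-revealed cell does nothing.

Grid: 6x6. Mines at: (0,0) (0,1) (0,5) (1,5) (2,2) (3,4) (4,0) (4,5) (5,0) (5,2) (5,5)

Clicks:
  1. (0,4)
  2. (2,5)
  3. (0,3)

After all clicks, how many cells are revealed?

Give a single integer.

Click 1 (0,4) count=2: revealed 1 new [(0,4)] -> total=1
Click 2 (2,5) count=2: revealed 1 new [(2,5)] -> total=2
Click 3 (0,3) count=0: revealed 5 new [(0,2) (0,3) (1,2) (1,3) (1,4)] -> total=7

Answer: 7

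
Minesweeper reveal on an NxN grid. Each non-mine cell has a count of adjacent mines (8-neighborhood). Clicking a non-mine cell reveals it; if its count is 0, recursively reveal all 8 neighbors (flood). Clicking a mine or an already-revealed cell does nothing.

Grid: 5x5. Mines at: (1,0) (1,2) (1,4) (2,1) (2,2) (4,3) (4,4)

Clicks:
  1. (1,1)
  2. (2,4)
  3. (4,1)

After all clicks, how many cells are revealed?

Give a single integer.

Answer: 8

Derivation:
Click 1 (1,1) count=4: revealed 1 new [(1,1)] -> total=1
Click 2 (2,4) count=1: revealed 1 new [(2,4)] -> total=2
Click 3 (4,1) count=0: revealed 6 new [(3,0) (3,1) (3,2) (4,0) (4,1) (4,2)] -> total=8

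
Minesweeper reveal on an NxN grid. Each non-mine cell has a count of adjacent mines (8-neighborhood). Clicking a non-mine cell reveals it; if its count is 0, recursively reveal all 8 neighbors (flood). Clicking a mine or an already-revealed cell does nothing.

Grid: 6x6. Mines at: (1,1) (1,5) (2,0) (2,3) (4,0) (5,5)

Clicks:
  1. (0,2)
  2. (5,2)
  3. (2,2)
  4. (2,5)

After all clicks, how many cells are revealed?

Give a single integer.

Click 1 (0,2) count=1: revealed 1 new [(0,2)] -> total=1
Click 2 (5,2) count=0: revealed 12 new [(3,1) (3,2) (3,3) (3,4) (4,1) (4,2) (4,3) (4,4) (5,1) (5,2) (5,3) (5,4)] -> total=13
Click 3 (2,2) count=2: revealed 1 new [(2,2)] -> total=14
Click 4 (2,5) count=1: revealed 1 new [(2,5)] -> total=15

Answer: 15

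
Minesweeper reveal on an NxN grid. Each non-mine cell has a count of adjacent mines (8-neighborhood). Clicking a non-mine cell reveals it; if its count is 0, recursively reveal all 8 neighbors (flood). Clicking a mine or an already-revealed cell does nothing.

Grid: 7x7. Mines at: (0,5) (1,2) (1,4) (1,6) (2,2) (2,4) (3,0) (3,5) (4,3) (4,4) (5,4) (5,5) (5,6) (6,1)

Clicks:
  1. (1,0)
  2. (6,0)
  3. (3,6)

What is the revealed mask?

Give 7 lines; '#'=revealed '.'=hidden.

Answer: ##.....
##.....
##.....
......#
.......
.......
#......

Derivation:
Click 1 (1,0) count=0: revealed 6 new [(0,0) (0,1) (1,0) (1,1) (2,0) (2,1)] -> total=6
Click 2 (6,0) count=1: revealed 1 new [(6,0)] -> total=7
Click 3 (3,6) count=1: revealed 1 new [(3,6)] -> total=8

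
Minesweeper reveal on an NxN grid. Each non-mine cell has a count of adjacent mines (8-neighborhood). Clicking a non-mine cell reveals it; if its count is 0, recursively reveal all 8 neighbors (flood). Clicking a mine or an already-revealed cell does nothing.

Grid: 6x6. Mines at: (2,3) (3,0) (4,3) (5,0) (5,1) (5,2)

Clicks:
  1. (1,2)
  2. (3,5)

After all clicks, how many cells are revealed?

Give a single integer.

Answer: 23

Derivation:
Click 1 (1,2) count=1: revealed 1 new [(1,2)] -> total=1
Click 2 (3,5) count=0: revealed 22 new [(0,0) (0,1) (0,2) (0,3) (0,4) (0,5) (1,0) (1,1) (1,3) (1,4) (1,5) (2,0) (2,1) (2,2) (2,4) (2,5) (3,4) (3,5) (4,4) (4,5) (5,4) (5,5)] -> total=23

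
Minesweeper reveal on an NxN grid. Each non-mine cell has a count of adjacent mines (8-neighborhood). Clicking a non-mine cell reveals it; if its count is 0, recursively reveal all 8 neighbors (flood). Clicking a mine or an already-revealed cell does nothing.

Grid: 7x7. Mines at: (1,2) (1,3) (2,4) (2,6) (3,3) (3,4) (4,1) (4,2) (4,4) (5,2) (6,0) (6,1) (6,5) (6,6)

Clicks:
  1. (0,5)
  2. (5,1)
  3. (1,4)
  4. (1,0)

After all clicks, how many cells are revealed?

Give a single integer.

Click 1 (0,5) count=0: revealed 6 new [(0,4) (0,5) (0,6) (1,4) (1,5) (1,6)] -> total=6
Click 2 (5,1) count=5: revealed 1 new [(5,1)] -> total=7
Click 3 (1,4) count=2: revealed 0 new [(none)] -> total=7
Click 4 (1,0) count=0: revealed 8 new [(0,0) (0,1) (1,0) (1,1) (2,0) (2,1) (3,0) (3,1)] -> total=15

Answer: 15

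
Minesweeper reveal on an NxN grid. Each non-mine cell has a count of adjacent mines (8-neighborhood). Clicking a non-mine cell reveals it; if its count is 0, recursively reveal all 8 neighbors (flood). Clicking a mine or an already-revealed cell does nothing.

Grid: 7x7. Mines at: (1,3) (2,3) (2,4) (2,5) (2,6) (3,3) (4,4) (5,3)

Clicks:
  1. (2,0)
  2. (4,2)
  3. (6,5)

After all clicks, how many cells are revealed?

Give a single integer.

Click 1 (2,0) count=0: revealed 21 new [(0,0) (0,1) (0,2) (1,0) (1,1) (1,2) (2,0) (2,1) (2,2) (3,0) (3,1) (3,2) (4,0) (4,1) (4,2) (5,0) (5,1) (5,2) (6,0) (6,1) (6,2)] -> total=21
Click 2 (4,2) count=2: revealed 0 new [(none)] -> total=21
Click 3 (6,5) count=0: revealed 10 new [(3,5) (3,6) (4,5) (4,6) (5,4) (5,5) (5,6) (6,4) (6,5) (6,6)] -> total=31

Answer: 31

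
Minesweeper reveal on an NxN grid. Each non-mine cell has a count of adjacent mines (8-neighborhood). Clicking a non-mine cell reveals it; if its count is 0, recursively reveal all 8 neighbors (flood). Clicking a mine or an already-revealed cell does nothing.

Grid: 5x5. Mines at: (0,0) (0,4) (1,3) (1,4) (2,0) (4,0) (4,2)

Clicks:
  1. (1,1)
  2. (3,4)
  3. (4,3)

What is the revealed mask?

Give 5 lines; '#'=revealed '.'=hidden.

Answer: .....
.#...
...##
...##
...##

Derivation:
Click 1 (1,1) count=2: revealed 1 new [(1,1)] -> total=1
Click 2 (3,4) count=0: revealed 6 new [(2,3) (2,4) (3,3) (3,4) (4,3) (4,4)] -> total=7
Click 3 (4,3) count=1: revealed 0 new [(none)] -> total=7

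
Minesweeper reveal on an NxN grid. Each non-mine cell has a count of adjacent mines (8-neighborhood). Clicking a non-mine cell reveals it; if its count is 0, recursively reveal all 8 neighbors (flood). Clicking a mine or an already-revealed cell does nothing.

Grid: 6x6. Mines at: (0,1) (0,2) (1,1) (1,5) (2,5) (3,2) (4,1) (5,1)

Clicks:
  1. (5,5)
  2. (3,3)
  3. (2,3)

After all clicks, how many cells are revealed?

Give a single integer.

Answer: 12

Derivation:
Click 1 (5,5) count=0: revealed 11 new [(3,3) (3,4) (3,5) (4,2) (4,3) (4,4) (4,5) (5,2) (5,3) (5,4) (5,5)] -> total=11
Click 2 (3,3) count=1: revealed 0 new [(none)] -> total=11
Click 3 (2,3) count=1: revealed 1 new [(2,3)] -> total=12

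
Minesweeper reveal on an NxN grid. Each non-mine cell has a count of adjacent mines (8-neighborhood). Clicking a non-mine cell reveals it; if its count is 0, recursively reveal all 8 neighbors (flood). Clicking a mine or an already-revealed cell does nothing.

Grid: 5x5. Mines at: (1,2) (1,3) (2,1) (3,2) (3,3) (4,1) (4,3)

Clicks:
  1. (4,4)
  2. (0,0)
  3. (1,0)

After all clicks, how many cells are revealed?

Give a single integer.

Answer: 5

Derivation:
Click 1 (4,4) count=2: revealed 1 new [(4,4)] -> total=1
Click 2 (0,0) count=0: revealed 4 new [(0,0) (0,1) (1,0) (1,1)] -> total=5
Click 3 (1,0) count=1: revealed 0 new [(none)] -> total=5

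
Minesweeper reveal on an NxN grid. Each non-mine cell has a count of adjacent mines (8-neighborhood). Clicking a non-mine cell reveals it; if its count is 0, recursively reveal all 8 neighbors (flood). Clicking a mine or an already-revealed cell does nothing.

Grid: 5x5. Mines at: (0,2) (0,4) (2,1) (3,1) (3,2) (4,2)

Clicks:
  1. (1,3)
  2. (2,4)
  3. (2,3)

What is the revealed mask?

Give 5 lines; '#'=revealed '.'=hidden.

Answer: .....
...##
...##
...##
...##

Derivation:
Click 1 (1,3) count=2: revealed 1 new [(1,3)] -> total=1
Click 2 (2,4) count=0: revealed 7 new [(1,4) (2,3) (2,4) (3,3) (3,4) (4,3) (4,4)] -> total=8
Click 3 (2,3) count=1: revealed 0 new [(none)] -> total=8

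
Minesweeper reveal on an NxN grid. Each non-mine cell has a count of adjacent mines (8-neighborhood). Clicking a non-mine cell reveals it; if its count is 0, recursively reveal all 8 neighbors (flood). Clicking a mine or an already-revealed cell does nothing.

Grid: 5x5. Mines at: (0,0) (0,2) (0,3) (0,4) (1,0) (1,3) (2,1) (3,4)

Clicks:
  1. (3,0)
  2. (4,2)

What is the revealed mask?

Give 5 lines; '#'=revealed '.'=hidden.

Answer: .....
.....
.....
####.
####.

Derivation:
Click 1 (3,0) count=1: revealed 1 new [(3,0)] -> total=1
Click 2 (4,2) count=0: revealed 7 new [(3,1) (3,2) (3,3) (4,0) (4,1) (4,2) (4,3)] -> total=8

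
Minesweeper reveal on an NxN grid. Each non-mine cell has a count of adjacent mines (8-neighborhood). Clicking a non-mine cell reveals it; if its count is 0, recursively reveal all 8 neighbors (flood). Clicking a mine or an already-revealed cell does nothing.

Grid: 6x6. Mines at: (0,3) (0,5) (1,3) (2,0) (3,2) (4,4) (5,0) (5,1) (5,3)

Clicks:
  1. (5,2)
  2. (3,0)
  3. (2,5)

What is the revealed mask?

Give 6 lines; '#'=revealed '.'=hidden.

Click 1 (5,2) count=2: revealed 1 new [(5,2)] -> total=1
Click 2 (3,0) count=1: revealed 1 new [(3,0)] -> total=2
Click 3 (2,5) count=0: revealed 6 new [(1,4) (1,5) (2,4) (2,5) (3,4) (3,5)] -> total=8

Answer: ......
....##
....##
#...##
......
..#...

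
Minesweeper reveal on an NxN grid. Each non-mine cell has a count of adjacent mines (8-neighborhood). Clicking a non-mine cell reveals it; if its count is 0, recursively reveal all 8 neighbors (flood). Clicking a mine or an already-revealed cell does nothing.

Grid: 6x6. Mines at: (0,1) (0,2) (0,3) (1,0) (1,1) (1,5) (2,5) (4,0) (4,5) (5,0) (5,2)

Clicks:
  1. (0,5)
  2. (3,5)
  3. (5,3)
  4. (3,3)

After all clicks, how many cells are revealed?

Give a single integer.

Click 1 (0,5) count=1: revealed 1 new [(0,5)] -> total=1
Click 2 (3,5) count=2: revealed 1 new [(3,5)] -> total=2
Click 3 (5,3) count=1: revealed 1 new [(5,3)] -> total=3
Click 4 (3,3) count=0: revealed 15 new [(1,2) (1,3) (1,4) (2,1) (2,2) (2,3) (2,4) (3,1) (3,2) (3,3) (3,4) (4,1) (4,2) (4,3) (4,4)] -> total=18

Answer: 18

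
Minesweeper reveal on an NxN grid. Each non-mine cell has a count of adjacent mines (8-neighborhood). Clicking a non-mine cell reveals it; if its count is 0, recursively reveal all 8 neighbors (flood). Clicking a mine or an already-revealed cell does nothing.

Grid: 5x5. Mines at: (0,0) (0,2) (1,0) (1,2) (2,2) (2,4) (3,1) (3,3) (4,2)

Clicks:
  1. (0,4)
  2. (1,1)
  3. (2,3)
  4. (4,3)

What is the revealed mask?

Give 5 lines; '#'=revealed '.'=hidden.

Answer: ...##
.#.##
...#.
.....
...#.

Derivation:
Click 1 (0,4) count=0: revealed 4 new [(0,3) (0,4) (1,3) (1,4)] -> total=4
Click 2 (1,1) count=5: revealed 1 new [(1,1)] -> total=5
Click 3 (2,3) count=4: revealed 1 new [(2,3)] -> total=6
Click 4 (4,3) count=2: revealed 1 new [(4,3)] -> total=7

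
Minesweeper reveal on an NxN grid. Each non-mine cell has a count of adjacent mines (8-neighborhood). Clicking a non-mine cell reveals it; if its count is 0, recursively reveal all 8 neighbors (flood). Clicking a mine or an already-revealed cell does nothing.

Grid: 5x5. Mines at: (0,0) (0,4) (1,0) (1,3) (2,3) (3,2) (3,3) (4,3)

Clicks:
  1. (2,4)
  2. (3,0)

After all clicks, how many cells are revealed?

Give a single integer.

Answer: 7

Derivation:
Click 1 (2,4) count=3: revealed 1 new [(2,4)] -> total=1
Click 2 (3,0) count=0: revealed 6 new [(2,0) (2,1) (3,0) (3,1) (4,0) (4,1)] -> total=7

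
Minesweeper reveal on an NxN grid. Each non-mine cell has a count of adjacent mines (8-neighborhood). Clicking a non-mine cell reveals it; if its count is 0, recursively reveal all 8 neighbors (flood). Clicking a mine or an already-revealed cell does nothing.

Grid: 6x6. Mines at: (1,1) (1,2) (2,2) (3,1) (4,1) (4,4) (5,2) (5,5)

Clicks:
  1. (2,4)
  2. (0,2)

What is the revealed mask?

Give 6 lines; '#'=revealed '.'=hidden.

Click 1 (2,4) count=0: revealed 12 new [(0,3) (0,4) (0,5) (1,3) (1,4) (1,5) (2,3) (2,4) (2,5) (3,3) (3,4) (3,5)] -> total=12
Click 2 (0,2) count=2: revealed 1 new [(0,2)] -> total=13

Answer: ..####
...###
...###
...###
......
......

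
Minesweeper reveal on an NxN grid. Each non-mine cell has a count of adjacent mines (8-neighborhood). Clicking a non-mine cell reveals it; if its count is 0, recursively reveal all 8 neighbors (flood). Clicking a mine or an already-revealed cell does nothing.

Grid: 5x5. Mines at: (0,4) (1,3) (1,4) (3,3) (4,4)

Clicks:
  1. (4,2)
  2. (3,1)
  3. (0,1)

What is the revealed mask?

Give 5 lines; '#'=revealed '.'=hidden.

Click 1 (4,2) count=1: revealed 1 new [(4,2)] -> total=1
Click 2 (3,1) count=0: revealed 14 new [(0,0) (0,1) (0,2) (1,0) (1,1) (1,2) (2,0) (2,1) (2,2) (3,0) (3,1) (3,2) (4,0) (4,1)] -> total=15
Click 3 (0,1) count=0: revealed 0 new [(none)] -> total=15

Answer: ###..
###..
###..
###..
###..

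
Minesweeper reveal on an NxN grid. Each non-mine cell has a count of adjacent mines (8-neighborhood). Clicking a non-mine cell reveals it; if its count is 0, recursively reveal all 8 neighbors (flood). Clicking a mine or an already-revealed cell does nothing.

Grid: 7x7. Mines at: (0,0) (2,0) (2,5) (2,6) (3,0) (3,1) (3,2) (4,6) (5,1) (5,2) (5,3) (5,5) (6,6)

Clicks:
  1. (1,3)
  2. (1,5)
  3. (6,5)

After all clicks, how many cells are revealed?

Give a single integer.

Click 1 (1,3) count=0: revealed 16 new [(0,1) (0,2) (0,3) (0,4) (0,5) (0,6) (1,1) (1,2) (1,3) (1,4) (1,5) (1,6) (2,1) (2,2) (2,3) (2,4)] -> total=16
Click 2 (1,5) count=2: revealed 0 new [(none)] -> total=16
Click 3 (6,5) count=2: revealed 1 new [(6,5)] -> total=17

Answer: 17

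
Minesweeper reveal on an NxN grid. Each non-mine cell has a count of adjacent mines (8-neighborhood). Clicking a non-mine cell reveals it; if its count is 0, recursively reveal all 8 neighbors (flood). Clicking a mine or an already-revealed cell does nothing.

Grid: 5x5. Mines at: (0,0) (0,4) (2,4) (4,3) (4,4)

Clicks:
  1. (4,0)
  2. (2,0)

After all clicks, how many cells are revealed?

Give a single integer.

Click 1 (4,0) count=0: revealed 18 new [(0,1) (0,2) (0,3) (1,0) (1,1) (1,2) (1,3) (2,0) (2,1) (2,2) (2,3) (3,0) (3,1) (3,2) (3,3) (4,0) (4,1) (4,2)] -> total=18
Click 2 (2,0) count=0: revealed 0 new [(none)] -> total=18

Answer: 18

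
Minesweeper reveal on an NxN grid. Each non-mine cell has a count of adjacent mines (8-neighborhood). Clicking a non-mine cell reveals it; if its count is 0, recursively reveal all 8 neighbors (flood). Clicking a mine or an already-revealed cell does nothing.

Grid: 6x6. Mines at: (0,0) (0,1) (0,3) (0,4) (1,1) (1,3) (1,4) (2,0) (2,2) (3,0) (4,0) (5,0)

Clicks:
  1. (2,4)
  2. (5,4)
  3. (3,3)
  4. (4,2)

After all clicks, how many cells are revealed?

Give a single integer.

Answer: 18

Derivation:
Click 1 (2,4) count=2: revealed 1 new [(2,4)] -> total=1
Click 2 (5,4) count=0: revealed 17 new [(2,3) (2,5) (3,1) (3,2) (3,3) (3,4) (3,5) (4,1) (4,2) (4,3) (4,4) (4,5) (5,1) (5,2) (5,3) (5,4) (5,5)] -> total=18
Click 3 (3,3) count=1: revealed 0 new [(none)] -> total=18
Click 4 (4,2) count=0: revealed 0 new [(none)] -> total=18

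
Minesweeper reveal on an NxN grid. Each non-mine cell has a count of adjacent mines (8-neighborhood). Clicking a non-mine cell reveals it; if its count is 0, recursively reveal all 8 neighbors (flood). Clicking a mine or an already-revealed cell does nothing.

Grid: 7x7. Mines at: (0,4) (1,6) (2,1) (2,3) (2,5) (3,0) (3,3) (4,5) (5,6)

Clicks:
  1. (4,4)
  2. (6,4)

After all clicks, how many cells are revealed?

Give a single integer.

Answer: 17

Derivation:
Click 1 (4,4) count=2: revealed 1 new [(4,4)] -> total=1
Click 2 (6,4) count=0: revealed 16 new [(4,0) (4,1) (4,2) (4,3) (5,0) (5,1) (5,2) (5,3) (5,4) (5,5) (6,0) (6,1) (6,2) (6,3) (6,4) (6,5)] -> total=17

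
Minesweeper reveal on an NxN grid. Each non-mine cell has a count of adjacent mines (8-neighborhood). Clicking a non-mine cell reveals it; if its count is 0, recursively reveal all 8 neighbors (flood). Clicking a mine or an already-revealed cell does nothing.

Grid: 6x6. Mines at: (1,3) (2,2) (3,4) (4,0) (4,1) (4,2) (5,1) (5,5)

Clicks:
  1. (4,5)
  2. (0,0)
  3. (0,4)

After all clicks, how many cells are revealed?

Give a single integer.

Answer: 12

Derivation:
Click 1 (4,5) count=2: revealed 1 new [(4,5)] -> total=1
Click 2 (0,0) count=0: revealed 10 new [(0,0) (0,1) (0,2) (1,0) (1,1) (1,2) (2,0) (2,1) (3,0) (3,1)] -> total=11
Click 3 (0,4) count=1: revealed 1 new [(0,4)] -> total=12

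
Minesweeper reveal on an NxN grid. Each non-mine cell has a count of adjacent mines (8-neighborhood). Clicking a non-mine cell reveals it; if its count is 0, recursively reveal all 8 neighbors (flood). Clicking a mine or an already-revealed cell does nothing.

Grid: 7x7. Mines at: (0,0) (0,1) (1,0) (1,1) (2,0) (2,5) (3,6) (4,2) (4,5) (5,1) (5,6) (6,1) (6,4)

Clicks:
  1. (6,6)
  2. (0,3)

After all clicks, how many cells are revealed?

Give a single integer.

Answer: 17

Derivation:
Click 1 (6,6) count=1: revealed 1 new [(6,6)] -> total=1
Click 2 (0,3) count=0: revealed 16 new [(0,2) (0,3) (0,4) (0,5) (0,6) (1,2) (1,3) (1,4) (1,5) (1,6) (2,2) (2,3) (2,4) (3,2) (3,3) (3,4)] -> total=17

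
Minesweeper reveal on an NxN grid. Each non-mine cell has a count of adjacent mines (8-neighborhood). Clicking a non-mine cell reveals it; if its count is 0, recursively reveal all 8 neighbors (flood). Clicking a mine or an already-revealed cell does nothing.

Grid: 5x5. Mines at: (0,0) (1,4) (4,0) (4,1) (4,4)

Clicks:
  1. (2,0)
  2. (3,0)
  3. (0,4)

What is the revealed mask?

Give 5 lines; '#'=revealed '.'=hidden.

Click 1 (2,0) count=0: revealed 15 new [(0,1) (0,2) (0,3) (1,0) (1,1) (1,2) (1,3) (2,0) (2,1) (2,2) (2,3) (3,0) (3,1) (3,2) (3,3)] -> total=15
Click 2 (3,0) count=2: revealed 0 new [(none)] -> total=15
Click 3 (0,4) count=1: revealed 1 new [(0,4)] -> total=16

Answer: .####
####.
####.
####.
.....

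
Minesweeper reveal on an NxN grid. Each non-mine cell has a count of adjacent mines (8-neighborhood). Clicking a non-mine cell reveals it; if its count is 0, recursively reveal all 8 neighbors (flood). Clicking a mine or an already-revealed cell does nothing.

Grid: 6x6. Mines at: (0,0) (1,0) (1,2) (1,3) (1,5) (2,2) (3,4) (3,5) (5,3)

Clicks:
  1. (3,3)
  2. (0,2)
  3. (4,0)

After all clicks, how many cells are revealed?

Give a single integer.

Click 1 (3,3) count=2: revealed 1 new [(3,3)] -> total=1
Click 2 (0,2) count=2: revealed 1 new [(0,2)] -> total=2
Click 3 (4,0) count=0: revealed 11 new [(2,0) (2,1) (3,0) (3,1) (3,2) (4,0) (4,1) (4,2) (5,0) (5,1) (5,2)] -> total=13

Answer: 13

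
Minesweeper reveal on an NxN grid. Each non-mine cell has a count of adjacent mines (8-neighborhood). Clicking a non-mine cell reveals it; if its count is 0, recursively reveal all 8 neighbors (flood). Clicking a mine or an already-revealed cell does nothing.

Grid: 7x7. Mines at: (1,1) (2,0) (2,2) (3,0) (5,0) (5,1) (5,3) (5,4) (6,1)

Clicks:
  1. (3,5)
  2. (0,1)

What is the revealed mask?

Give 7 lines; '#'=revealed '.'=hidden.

Click 1 (3,5) count=0: revealed 26 new [(0,2) (0,3) (0,4) (0,5) (0,6) (1,2) (1,3) (1,4) (1,5) (1,6) (2,3) (2,4) (2,5) (2,6) (3,3) (3,4) (3,5) (3,6) (4,3) (4,4) (4,5) (4,6) (5,5) (5,6) (6,5) (6,6)] -> total=26
Click 2 (0,1) count=1: revealed 1 new [(0,1)] -> total=27

Answer: .######
..#####
...####
...####
...####
.....##
.....##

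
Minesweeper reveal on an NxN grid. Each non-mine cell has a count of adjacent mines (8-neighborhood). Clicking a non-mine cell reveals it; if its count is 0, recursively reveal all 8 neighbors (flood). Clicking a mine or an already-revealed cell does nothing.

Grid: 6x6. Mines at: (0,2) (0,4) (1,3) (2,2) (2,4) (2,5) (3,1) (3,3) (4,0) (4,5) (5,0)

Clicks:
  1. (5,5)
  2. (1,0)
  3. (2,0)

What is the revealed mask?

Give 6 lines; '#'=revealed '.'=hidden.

Answer: ##....
##....
##....
......
......
.....#

Derivation:
Click 1 (5,5) count=1: revealed 1 new [(5,5)] -> total=1
Click 2 (1,0) count=0: revealed 6 new [(0,0) (0,1) (1,0) (1,1) (2,0) (2,1)] -> total=7
Click 3 (2,0) count=1: revealed 0 new [(none)] -> total=7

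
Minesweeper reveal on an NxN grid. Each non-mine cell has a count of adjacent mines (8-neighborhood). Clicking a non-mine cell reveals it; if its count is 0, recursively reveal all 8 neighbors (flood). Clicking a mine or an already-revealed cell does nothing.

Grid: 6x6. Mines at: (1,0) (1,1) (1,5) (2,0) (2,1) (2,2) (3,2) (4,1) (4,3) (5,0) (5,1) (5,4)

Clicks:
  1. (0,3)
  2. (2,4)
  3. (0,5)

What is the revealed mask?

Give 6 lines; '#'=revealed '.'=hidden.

Click 1 (0,3) count=0: revealed 6 new [(0,2) (0,3) (0,4) (1,2) (1,3) (1,4)] -> total=6
Click 2 (2,4) count=1: revealed 1 new [(2,4)] -> total=7
Click 3 (0,5) count=1: revealed 1 new [(0,5)] -> total=8

Answer: ..####
..###.
....#.
......
......
......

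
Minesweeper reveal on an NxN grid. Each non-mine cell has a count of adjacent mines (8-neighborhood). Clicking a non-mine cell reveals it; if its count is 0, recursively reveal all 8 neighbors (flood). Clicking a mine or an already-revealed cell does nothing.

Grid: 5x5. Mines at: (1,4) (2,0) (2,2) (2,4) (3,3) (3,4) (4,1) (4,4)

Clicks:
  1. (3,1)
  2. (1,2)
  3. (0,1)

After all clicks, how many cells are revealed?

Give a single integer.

Click 1 (3,1) count=3: revealed 1 new [(3,1)] -> total=1
Click 2 (1,2) count=1: revealed 1 new [(1,2)] -> total=2
Click 3 (0,1) count=0: revealed 7 new [(0,0) (0,1) (0,2) (0,3) (1,0) (1,1) (1,3)] -> total=9

Answer: 9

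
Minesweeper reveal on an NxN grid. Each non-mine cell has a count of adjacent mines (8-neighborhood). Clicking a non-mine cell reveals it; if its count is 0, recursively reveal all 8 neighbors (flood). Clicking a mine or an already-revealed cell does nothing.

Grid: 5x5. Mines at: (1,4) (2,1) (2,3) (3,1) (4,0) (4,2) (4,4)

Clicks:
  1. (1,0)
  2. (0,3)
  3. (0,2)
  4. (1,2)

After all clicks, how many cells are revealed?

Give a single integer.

Click 1 (1,0) count=1: revealed 1 new [(1,0)] -> total=1
Click 2 (0,3) count=1: revealed 1 new [(0,3)] -> total=2
Click 3 (0,2) count=0: revealed 6 new [(0,0) (0,1) (0,2) (1,1) (1,2) (1,3)] -> total=8
Click 4 (1,2) count=2: revealed 0 new [(none)] -> total=8

Answer: 8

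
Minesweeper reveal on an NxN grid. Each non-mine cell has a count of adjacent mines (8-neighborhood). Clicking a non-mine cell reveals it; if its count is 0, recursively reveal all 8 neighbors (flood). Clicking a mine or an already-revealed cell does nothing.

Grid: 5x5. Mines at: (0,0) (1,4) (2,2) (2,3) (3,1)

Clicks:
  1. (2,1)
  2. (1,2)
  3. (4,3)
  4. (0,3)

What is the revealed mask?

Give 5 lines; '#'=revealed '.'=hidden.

Click 1 (2,1) count=2: revealed 1 new [(2,1)] -> total=1
Click 2 (1,2) count=2: revealed 1 new [(1,2)] -> total=2
Click 3 (4,3) count=0: revealed 6 new [(3,2) (3,3) (3,4) (4,2) (4,3) (4,4)] -> total=8
Click 4 (0,3) count=1: revealed 1 new [(0,3)] -> total=9

Answer: ...#.
..#..
.#...
..###
..###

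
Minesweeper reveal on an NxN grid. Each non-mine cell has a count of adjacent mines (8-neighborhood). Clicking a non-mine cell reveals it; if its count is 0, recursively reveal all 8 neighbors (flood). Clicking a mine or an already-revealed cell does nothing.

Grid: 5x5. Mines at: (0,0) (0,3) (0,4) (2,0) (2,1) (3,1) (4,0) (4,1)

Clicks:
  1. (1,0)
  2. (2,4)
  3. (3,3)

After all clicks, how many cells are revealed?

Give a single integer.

Answer: 13

Derivation:
Click 1 (1,0) count=3: revealed 1 new [(1,0)] -> total=1
Click 2 (2,4) count=0: revealed 12 new [(1,2) (1,3) (1,4) (2,2) (2,3) (2,4) (3,2) (3,3) (3,4) (4,2) (4,3) (4,4)] -> total=13
Click 3 (3,3) count=0: revealed 0 new [(none)] -> total=13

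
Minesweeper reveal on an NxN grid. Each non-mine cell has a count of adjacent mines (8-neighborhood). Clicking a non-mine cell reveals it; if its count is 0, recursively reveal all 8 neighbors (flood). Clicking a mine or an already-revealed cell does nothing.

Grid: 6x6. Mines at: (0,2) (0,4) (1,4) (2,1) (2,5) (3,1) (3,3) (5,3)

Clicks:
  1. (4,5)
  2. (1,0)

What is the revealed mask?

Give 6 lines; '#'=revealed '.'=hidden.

Click 1 (4,5) count=0: revealed 6 new [(3,4) (3,5) (4,4) (4,5) (5,4) (5,5)] -> total=6
Click 2 (1,0) count=1: revealed 1 new [(1,0)] -> total=7

Answer: ......
#.....
......
....##
....##
....##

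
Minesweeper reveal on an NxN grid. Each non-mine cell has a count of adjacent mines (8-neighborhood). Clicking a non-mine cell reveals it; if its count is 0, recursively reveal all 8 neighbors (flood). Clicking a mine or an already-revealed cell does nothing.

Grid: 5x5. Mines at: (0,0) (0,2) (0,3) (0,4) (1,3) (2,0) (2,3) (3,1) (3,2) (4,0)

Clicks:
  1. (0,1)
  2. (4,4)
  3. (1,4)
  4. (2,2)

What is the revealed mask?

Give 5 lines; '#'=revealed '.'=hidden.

Answer: .#...
....#
..#..
...##
...##

Derivation:
Click 1 (0,1) count=2: revealed 1 new [(0,1)] -> total=1
Click 2 (4,4) count=0: revealed 4 new [(3,3) (3,4) (4,3) (4,4)] -> total=5
Click 3 (1,4) count=4: revealed 1 new [(1,4)] -> total=6
Click 4 (2,2) count=4: revealed 1 new [(2,2)] -> total=7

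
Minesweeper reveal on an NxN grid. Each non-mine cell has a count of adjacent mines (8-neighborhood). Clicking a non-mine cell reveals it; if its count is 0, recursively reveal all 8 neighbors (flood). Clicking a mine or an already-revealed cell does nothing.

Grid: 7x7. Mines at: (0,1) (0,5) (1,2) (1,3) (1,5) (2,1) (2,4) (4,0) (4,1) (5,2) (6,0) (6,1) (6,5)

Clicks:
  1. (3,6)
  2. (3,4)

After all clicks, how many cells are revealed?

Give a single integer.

Answer: 14

Derivation:
Click 1 (3,6) count=0: revealed 14 new [(2,5) (2,6) (3,3) (3,4) (3,5) (3,6) (4,3) (4,4) (4,5) (4,6) (5,3) (5,4) (5,5) (5,6)] -> total=14
Click 2 (3,4) count=1: revealed 0 new [(none)] -> total=14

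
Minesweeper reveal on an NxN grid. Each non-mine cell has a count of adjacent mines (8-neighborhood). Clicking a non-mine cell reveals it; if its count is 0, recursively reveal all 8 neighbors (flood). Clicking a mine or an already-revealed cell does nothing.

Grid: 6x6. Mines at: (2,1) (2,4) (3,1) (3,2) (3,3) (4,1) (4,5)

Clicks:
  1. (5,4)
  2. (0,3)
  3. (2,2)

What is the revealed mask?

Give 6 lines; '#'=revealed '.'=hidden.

Click 1 (5,4) count=1: revealed 1 new [(5,4)] -> total=1
Click 2 (0,3) count=0: revealed 12 new [(0,0) (0,1) (0,2) (0,3) (0,4) (0,5) (1,0) (1,1) (1,2) (1,3) (1,4) (1,5)] -> total=13
Click 3 (2,2) count=4: revealed 1 new [(2,2)] -> total=14

Answer: ######
######
..#...
......
......
....#.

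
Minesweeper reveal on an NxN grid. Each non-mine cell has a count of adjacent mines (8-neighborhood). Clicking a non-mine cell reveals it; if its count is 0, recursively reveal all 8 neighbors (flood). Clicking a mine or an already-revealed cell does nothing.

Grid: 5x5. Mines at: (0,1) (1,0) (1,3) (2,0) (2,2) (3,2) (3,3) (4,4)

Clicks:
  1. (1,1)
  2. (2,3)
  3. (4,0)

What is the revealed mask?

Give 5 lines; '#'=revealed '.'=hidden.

Click 1 (1,1) count=4: revealed 1 new [(1,1)] -> total=1
Click 2 (2,3) count=4: revealed 1 new [(2,3)] -> total=2
Click 3 (4,0) count=0: revealed 4 new [(3,0) (3,1) (4,0) (4,1)] -> total=6

Answer: .....
.#...
...#.
##...
##...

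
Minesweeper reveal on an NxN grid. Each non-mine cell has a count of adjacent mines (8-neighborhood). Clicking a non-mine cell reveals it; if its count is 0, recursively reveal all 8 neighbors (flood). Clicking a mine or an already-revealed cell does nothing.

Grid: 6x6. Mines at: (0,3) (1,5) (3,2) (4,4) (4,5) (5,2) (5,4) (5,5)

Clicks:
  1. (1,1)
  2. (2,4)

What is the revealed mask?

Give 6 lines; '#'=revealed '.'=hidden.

Click 1 (1,1) count=0: revealed 15 new [(0,0) (0,1) (0,2) (1,0) (1,1) (1,2) (2,0) (2,1) (2,2) (3,0) (3,1) (4,0) (4,1) (5,0) (5,1)] -> total=15
Click 2 (2,4) count=1: revealed 1 new [(2,4)] -> total=16

Answer: ###...
###...
###.#.
##....
##....
##....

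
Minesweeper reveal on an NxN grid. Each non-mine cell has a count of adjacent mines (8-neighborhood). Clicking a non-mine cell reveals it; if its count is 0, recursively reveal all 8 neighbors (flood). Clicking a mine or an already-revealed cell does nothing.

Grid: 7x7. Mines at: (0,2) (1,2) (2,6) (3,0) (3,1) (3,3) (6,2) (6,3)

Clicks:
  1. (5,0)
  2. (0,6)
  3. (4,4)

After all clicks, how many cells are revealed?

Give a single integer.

Click 1 (5,0) count=0: revealed 6 new [(4,0) (4,1) (5,0) (5,1) (6,0) (6,1)] -> total=6
Click 2 (0,6) count=0: revealed 11 new [(0,3) (0,4) (0,5) (0,6) (1,3) (1,4) (1,5) (1,6) (2,3) (2,4) (2,5)] -> total=17
Click 3 (4,4) count=1: revealed 1 new [(4,4)] -> total=18

Answer: 18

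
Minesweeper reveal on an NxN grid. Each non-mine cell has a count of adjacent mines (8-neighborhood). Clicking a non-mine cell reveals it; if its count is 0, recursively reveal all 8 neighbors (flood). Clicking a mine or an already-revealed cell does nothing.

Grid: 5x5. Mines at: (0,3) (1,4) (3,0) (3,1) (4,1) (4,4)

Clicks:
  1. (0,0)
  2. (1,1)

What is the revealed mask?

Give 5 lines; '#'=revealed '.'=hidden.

Answer: ###..
###..
###..
.....
.....

Derivation:
Click 1 (0,0) count=0: revealed 9 new [(0,0) (0,1) (0,2) (1,0) (1,1) (1,2) (2,0) (2,1) (2,2)] -> total=9
Click 2 (1,1) count=0: revealed 0 new [(none)] -> total=9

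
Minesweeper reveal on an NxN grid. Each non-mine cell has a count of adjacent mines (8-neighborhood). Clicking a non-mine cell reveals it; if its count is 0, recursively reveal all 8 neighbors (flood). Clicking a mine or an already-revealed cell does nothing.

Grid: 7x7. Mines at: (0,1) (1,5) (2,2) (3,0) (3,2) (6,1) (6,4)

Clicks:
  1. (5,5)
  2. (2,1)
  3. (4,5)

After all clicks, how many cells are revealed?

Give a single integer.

Click 1 (5,5) count=1: revealed 1 new [(5,5)] -> total=1
Click 2 (2,1) count=3: revealed 1 new [(2,1)] -> total=2
Click 3 (4,5) count=0: revealed 17 new [(2,3) (2,4) (2,5) (2,6) (3,3) (3,4) (3,5) (3,6) (4,3) (4,4) (4,5) (4,6) (5,3) (5,4) (5,6) (6,5) (6,6)] -> total=19

Answer: 19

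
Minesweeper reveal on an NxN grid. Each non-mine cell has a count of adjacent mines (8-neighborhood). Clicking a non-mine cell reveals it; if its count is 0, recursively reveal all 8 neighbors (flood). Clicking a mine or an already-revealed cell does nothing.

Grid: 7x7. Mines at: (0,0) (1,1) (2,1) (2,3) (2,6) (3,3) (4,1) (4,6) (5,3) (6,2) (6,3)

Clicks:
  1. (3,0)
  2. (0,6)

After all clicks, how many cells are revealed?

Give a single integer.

Answer: 11

Derivation:
Click 1 (3,0) count=2: revealed 1 new [(3,0)] -> total=1
Click 2 (0,6) count=0: revealed 10 new [(0,2) (0,3) (0,4) (0,5) (0,6) (1,2) (1,3) (1,4) (1,5) (1,6)] -> total=11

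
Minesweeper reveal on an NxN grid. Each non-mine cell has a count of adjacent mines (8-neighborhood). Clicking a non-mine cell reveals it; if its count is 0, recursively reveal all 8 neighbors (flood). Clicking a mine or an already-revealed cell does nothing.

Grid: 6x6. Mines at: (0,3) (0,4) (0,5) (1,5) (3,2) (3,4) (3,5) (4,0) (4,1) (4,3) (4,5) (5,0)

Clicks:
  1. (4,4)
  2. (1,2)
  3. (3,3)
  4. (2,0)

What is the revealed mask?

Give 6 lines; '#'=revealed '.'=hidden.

Answer: ###...
###...
###...
##.#..
....#.
......

Derivation:
Click 1 (4,4) count=4: revealed 1 new [(4,4)] -> total=1
Click 2 (1,2) count=1: revealed 1 new [(1,2)] -> total=2
Click 3 (3,3) count=3: revealed 1 new [(3,3)] -> total=3
Click 4 (2,0) count=0: revealed 10 new [(0,0) (0,1) (0,2) (1,0) (1,1) (2,0) (2,1) (2,2) (3,0) (3,1)] -> total=13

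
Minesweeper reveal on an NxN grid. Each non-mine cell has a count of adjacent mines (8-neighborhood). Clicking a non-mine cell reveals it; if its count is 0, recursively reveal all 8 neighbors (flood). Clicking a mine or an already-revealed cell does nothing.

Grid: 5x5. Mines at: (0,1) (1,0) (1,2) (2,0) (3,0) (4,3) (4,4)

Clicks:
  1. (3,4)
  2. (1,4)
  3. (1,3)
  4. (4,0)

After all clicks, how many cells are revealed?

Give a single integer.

Answer: 9

Derivation:
Click 1 (3,4) count=2: revealed 1 new [(3,4)] -> total=1
Click 2 (1,4) count=0: revealed 7 new [(0,3) (0,4) (1,3) (1,4) (2,3) (2,4) (3,3)] -> total=8
Click 3 (1,3) count=1: revealed 0 new [(none)] -> total=8
Click 4 (4,0) count=1: revealed 1 new [(4,0)] -> total=9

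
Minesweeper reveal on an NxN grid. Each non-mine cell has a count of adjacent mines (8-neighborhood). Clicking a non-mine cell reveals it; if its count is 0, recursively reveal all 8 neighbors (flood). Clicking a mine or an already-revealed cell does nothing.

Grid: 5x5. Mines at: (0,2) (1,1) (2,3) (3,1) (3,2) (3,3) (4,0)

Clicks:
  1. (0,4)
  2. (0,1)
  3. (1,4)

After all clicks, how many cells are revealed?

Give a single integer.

Click 1 (0,4) count=0: revealed 4 new [(0,3) (0,4) (1,3) (1,4)] -> total=4
Click 2 (0,1) count=2: revealed 1 new [(0,1)] -> total=5
Click 3 (1,4) count=1: revealed 0 new [(none)] -> total=5

Answer: 5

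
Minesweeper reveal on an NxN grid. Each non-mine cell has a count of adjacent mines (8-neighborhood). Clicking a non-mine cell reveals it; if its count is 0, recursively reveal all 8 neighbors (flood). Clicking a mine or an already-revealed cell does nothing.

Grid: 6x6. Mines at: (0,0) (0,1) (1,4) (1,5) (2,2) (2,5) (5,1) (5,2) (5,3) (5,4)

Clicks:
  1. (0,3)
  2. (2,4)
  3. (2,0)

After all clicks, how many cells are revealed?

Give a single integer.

Answer: 10

Derivation:
Click 1 (0,3) count=1: revealed 1 new [(0,3)] -> total=1
Click 2 (2,4) count=3: revealed 1 new [(2,4)] -> total=2
Click 3 (2,0) count=0: revealed 8 new [(1,0) (1,1) (2,0) (2,1) (3,0) (3,1) (4,0) (4,1)] -> total=10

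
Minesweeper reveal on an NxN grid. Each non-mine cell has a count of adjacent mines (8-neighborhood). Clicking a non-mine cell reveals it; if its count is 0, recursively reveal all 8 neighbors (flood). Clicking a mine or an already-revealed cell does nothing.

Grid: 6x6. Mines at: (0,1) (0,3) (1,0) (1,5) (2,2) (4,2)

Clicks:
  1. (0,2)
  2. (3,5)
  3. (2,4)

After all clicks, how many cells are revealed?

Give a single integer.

Click 1 (0,2) count=2: revealed 1 new [(0,2)] -> total=1
Click 2 (3,5) count=0: revealed 12 new [(2,3) (2,4) (2,5) (3,3) (3,4) (3,5) (4,3) (4,4) (4,5) (5,3) (5,4) (5,5)] -> total=13
Click 3 (2,4) count=1: revealed 0 new [(none)] -> total=13

Answer: 13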